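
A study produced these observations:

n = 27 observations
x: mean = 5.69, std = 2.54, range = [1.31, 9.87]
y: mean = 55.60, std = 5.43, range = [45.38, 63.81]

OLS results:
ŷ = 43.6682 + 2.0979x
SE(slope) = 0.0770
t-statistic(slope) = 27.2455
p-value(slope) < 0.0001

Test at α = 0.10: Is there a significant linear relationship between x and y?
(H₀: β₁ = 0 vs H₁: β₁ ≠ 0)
Reject H₀: p-value < 0.0001 < α = 0.10. The linear relationship is significant at the 10% level.

Hypothesis test for the slope coefficient:

H₀: β₁ = 0 (no linear relationship)
H₁: β₁ ≠ 0 (linear relationship exists)

Test statistic: t = β̂₁ / SE(β̂₁) = 2.0979 / 0.0770 = 27.2455

The p-value (<0.0001) is the probability, under H₀, of a t-statistic at least as extreme as |t| = 27.2455 (two-sided, df = n − 2 = 25).

Decision rule: reject H₀ if p-value < α.
p-value < 0.0001 < α = 0.10 → reject H₀.

Conclusion: the linear association between x and y is significant at the 10% level.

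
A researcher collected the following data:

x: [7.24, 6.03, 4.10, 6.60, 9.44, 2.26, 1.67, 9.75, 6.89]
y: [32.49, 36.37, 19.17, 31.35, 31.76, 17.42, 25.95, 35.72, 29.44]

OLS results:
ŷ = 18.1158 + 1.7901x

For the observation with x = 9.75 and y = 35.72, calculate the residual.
Residual = 0.1507

The residual is the difference between the actual value and the predicted value:

Residual = y - ŷ

Step 1: Calculate predicted value
ŷ = 18.1158 + 1.7901 × 9.75
ŷ = 35.5693

Step 2: Calculate residual
Residual = 35.72 - 35.5693
Residual = 0.1507

The residual is positive, so the observed y = 35.72 sits above the regression line (the line underestimates it by 0.1507).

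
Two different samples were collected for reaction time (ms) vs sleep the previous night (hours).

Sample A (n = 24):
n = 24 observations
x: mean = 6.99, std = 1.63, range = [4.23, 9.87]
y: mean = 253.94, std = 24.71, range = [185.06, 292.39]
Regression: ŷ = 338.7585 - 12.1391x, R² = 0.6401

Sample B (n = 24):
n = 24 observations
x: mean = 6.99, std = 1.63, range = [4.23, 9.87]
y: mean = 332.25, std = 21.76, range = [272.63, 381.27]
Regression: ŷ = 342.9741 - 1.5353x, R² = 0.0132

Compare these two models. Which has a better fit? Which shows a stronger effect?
Model A has the better fit (R² = 0.6401 vs 0.0132). Model A shows the stronger effect (|β₁| = 12.1391 vs 1.5353).

Model Comparison:

Which explains more variance? (R²)
- Model A: R² = 0.6401 → 64.01% of variance in reaction time explained
- Model B: R² = 0.0132 → 1.32% of variance in reaction time explained
- 0.6401 > 0.0132 → Model A has the better fit

Strength of effect — compare |β₁|:
- Model A: β₁ = -12.1391 → predicted reaction time falls 12.1391 ms per additional hour of sleep
- Model B: β₁ = -1.5353 → predicted reaction time falls 1.5353 ms per additional hour of sleep
- |-12.1391| > |-1.5353| → Model A shows the stronger marginal effect

Notes:
- The two samples could reflect different populations, time periods, or measurement quality.
- A better fit (higher R²) doesn't necessarily mean a more important relationship.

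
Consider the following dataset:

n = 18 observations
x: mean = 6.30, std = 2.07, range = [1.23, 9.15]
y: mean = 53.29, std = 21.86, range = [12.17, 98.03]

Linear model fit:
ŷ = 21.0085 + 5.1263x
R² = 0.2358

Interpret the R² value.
R² = 0.2358 means 23.58% of the variation in y is explained by the linear relationship with x. This indicates a weak fit.

The coefficient of determination R² is the fraction of the total variation in y that the fitted line accounts for.

Here R² = 0.2358:
- Explained: 23.58% of the variation in y
- Unexplained (residual): 100% − 23.58% = 76.42%
- Rule of thumb (below 0.3 weak; 0.3 to below 0.7 moderate; 0.7 and above strong) → weak

Calculation: R² = 1 − (SS_res / SS_tot), where SS_res is the sum of squared residuals and SS_tot the total sum of squares.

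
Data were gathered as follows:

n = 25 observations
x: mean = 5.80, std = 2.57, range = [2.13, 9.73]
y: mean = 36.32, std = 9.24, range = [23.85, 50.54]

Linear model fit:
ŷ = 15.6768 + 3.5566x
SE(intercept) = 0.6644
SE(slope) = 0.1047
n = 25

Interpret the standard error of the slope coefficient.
SE(β̂₁) = 0.1047 is the estimated standard deviation of the slope estimate across repeated samples; relative to β̂₁ = 3.5566 that is 2.9%, a precise estimate.

What SE measures:
- The standard error quantifies the sampling variability of the coefficient estimate
- It is the estimated standard deviation of β̂₁ across hypothetical repeated samples of the same size
- Smaller SE → more precise estimate

Relative precision:
- SE / |β̂₁| = 0.1047 / 3.5566 = 2.9%
- Rule of thumb (under 20%: precise; 20% to under 50%: moderately precise; 50% or more: imprecise) → precise

Link to interval estimation: a confidence interval for β₁ is β̂₁ ± t* × 0.1047, so SE sets the half-width per unit of t*.

What drives SE(β̂₁): wider spread of x values → smaller SE; more residual scatter → larger SE; larger n (here n = 25) → smaller SE.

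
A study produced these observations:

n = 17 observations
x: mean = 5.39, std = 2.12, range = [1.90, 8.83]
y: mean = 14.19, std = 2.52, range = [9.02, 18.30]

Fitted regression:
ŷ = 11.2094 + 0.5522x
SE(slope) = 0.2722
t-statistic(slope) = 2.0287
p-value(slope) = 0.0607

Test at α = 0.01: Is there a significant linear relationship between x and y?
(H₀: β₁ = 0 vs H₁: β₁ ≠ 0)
Fail to reject H₀: p-value = 0.0607 ≥ α = 0.01. The linear relationship is not significant at the 1% level.

Hypothesis test for the slope coefficient:

H₀: β₁ = 0 (no linear relationship)
H₁: β₁ ≠ 0 (linear relationship exists)

Test statistic: t = β̂₁ / SE(β̂₁) = 0.5522 / 0.2722 = 2.0287

With df = 15, the two-sided p-value for |t| = 2.0287 is 0.0607.

Decision rule: reject H₀ if p-value < α.
p-value = 0.0607 ≥ α = 0.01 → fail to reject H₀.

There is not sufficient evidence at the 1% significance level to conclude that a linear relationship exists between x and y.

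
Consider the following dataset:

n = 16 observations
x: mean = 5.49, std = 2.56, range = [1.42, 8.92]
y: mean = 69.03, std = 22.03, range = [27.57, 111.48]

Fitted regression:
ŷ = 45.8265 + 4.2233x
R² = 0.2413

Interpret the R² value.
R² = 0.2413 means 24.13% of the variation in y is explained by the linear relationship with x. This indicates a weak fit.

The coefficient of determination R² is the fraction of the total variation in y that the fitted line accounts for.

Here R² = 0.2413:
- Explained: 24.13% of the variation in y
- Unexplained (residual): 100% − 24.13% = 75.87%
- Rule of thumb (below 0.3 weak; 0.3 to below 0.7 moderate; 0.7 and above strong) → weak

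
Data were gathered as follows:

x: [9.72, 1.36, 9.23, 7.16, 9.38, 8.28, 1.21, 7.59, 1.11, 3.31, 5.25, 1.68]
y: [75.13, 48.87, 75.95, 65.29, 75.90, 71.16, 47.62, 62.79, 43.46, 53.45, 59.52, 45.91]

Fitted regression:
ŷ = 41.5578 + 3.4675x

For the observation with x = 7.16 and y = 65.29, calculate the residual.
Residual = -1.0951

The residual is the difference between the actual value and the predicted value:

Residual = y - ŷ

Step 1: Calculate predicted value
ŷ = 41.5578 + 3.4675 × 7.16
ŷ = 66.3851

Step 2: Calculate residual
Residual = 65.29 - 66.3851
Residual = -1.0951

The residual is negative, so the observed y = 65.29 sits below the regression line (the line overestimates it by 1.0951).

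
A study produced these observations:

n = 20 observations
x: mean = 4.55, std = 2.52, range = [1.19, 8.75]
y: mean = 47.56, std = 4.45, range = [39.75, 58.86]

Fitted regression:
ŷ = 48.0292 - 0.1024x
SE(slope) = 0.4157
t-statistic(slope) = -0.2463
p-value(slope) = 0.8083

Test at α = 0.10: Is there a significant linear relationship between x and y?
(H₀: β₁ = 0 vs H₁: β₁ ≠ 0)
p-value = 0.8083 ≥ α = 0.10, so we fail to reject H₀. The relationship is not significant.

Hypothesis test for the slope coefficient:

H₀: β₁ = 0 (no linear relationship)
H₁: β₁ ≠ 0 (linear relationship exists)

Test statistic: t = β̂₁ / SE(β̂₁) = -0.1024 / 0.4157 = -0.2463

With df = 18, the two-sided p-value for |t| = 0.2463 is 0.8083.

Decision rule: reject H₀ if p-value < α.
p-value = 0.8083 ≥ α = 0.10 → fail to reject H₀.

There is not sufficient evidence at the 10% significance level to conclude that a linear relationship exists between x and y.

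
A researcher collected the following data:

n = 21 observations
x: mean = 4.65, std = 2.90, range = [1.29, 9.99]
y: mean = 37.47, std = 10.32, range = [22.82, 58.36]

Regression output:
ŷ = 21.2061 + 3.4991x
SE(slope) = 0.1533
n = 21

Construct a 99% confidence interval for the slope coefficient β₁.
The 99% CI for β₁ is (3.0605, 3.9377)

Confidence interval for the slope:

The 99% CI for β₁ is: β̂₁ ± t*(α/2, n-2) × SE(β̂₁)

Step 1: Find critical t-value
- Confidence level = 0.99
- Degrees of freedom = n - 2 = 21 - 2 = 19
- t*(α/2, 19) = 2.8609

Step 2: Calculate margin of error
Margin = 2.8609 × 0.1533 = 0.4386

Step 3: Construct interval
CI = 3.4991 ± 0.4386
CI = (3.0605, 3.9377)

Interpretation: intervals built this way capture the true β₁ in 99% of repeated samples; here the plausible range for the per-unit effect of x on y is 3.0605 to 3.9377.
Since 0 is outside the interval, a two-sided test at α = 0.01 would reject H₀: β₁ = 0.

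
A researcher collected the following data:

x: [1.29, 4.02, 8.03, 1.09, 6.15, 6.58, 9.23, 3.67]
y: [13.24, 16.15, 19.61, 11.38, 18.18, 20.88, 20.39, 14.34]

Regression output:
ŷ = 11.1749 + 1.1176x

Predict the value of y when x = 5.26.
ŷ = 17.0535

To predict y for x = 5.26, substitute into the regression equation:

ŷ = 11.1749 + 1.1176 × 5.26
ŷ = 11.1749 + 5.8786
ŷ = 17.0535

This is a point prediction; actual observations scatter around it by roughly the residual standard deviation.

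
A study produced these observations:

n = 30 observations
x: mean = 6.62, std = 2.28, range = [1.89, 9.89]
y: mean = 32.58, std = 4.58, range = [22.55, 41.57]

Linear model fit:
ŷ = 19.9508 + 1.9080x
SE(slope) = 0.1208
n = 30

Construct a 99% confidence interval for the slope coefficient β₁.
The 99% CI for β₁ is (1.5742, 2.2418)

Confidence interval for the slope:

The 99% CI for β₁ is: β̂₁ ± t*(α/2, n-2) × SE(β̂₁)

Step 1: Find critical t-value
- Confidence level = 0.99
- Degrees of freedom = n - 2 = 30 - 2 = 28
- t*(α/2, 28) = 2.7633

Step 2: Calculate margin of error
Margin = 2.7633 × 0.1208 = 0.3338

Step 3: Construct interval
CI = 1.9080 ± 0.3338
CI = (1.5742, 2.2418)

Interpretation: We are 99% confident that the true slope β₁ lies between 1.5742 and 2.2418.
Since 0 is outside the interval, a two-sided test at α = 0.01 would reject H₀: β₁ = 0.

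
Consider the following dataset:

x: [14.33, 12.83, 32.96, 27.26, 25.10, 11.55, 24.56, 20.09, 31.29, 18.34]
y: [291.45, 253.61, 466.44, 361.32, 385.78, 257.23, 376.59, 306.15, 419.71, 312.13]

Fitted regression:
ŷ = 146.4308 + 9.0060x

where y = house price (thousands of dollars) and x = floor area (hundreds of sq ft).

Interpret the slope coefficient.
An increase of one hundred sq ft in floor area is associated with a 9.0060 thousand dollars increase in predicted house price.

The slope coefficient β₁ = 9.0060 represents the marginal effect of floor area on house price.

Interpretation:
- Floor area up by 1 hundred sq ft → predicted house price increases by 9.0060 thousand dollars
- This is a linear approximation: the same per-unit change is assumed across the whole observed x range
- The slope describes association in these data, not necessarily a causal effect

The intercept β₀ = 146.4308 is the predicted house price when floor area = 0; since the smallest observed x is 11.55, this is an extrapolation and mainly anchors the line.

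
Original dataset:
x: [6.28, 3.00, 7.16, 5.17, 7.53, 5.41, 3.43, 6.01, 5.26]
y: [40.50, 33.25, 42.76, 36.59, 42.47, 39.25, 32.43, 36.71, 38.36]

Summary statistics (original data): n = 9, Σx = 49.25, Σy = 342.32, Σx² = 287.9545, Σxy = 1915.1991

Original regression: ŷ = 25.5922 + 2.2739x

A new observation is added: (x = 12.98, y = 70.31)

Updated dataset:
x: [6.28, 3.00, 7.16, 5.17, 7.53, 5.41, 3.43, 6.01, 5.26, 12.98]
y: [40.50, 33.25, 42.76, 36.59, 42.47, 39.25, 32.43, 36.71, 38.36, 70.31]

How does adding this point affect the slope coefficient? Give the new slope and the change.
Adding the point moves β₁ from 2.2739 to 3.7588, i.e. it increases by 1.4849 (+65.3%).

The new point has HIGH LEVERAGE: x = 12.98 is far from the original mean x̄ = 49.25/9 ≈ 5.47 (original range [3.00, 7.53]).

Step 1: Update the sums with the new point (n goes from 9 to 10)
Σx  = 49.25 + 12.98 = 62.23
Σy  = 342.32 + 70.31 = 412.63
Σx² = 287.9545 + 12.98² = 287.9545 + 168.4804 = 456.4349
Σxy = 1915.1991 + 12.98×70.31 = 1915.1991 + 912.6238 = 2827.8229

Step 2: Recompute the slope with b₁ = (nΣxy − ΣxΣy) / (nΣx² − (Σx)²)
Numerator   = 10×2827.8229 − 62.23×412.63 = 28278.2290 − 25677.9649 = 2600.2641
Denominator = 10×456.4349 − 62.23² = 4564.3490 − 3872.5729 = 691.7761
b₁(new) = 2600.2641 / 691.7761 = 3.7588

(Same formula on the original sums: (9×1915.1991 − 49.25×342.32) / (9×287.9545 − 49.25²) = 377.5319 / 166.0280 = 2.2739, matching the given fit.)

Step 3: Change in slope
Δβ₁ = 3.7588 − 2.2739 = +1.4849
Relative change = +1.4849 / 2.2739 × 100% = +65.3%
→ the slope increases when the point is added.

Because the point sits above the extension of the original line at a high-leverage x, it tilts the fit up.
In practice: investigate whether it comes from the same population as the rest of the sample; examine leverage (hᵢ) and Cook's distance rather than deleting it automatically.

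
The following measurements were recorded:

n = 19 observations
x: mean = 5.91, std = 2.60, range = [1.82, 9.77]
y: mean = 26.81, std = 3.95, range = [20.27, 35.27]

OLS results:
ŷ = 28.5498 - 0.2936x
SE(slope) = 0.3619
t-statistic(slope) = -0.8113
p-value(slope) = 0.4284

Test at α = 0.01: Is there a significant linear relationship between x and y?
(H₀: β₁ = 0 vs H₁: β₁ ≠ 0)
Since p-value = 0.4284 ≥ α = 0.01, fail to reject H₀ — the slope is not significantly different from 0.

Hypothesis test for the slope coefficient:

H₀: β₁ = 0 (no linear relationship)
H₁: β₁ ≠ 0 (linear relationship exists)

Test statistic: t = β̂₁ / SE(β̂₁) = -0.2936 / 0.3619 = -0.8113

The p-value (0.4284) is the probability, under H₀, of a t-statistic at least as extreme as |t| = 0.8113 (two-sided, df = n − 2 = 17).

Decision rule: reject H₀ if p-value < α.
p-value = 0.4284 ≥ α = 0.01 → fail to reject H₀.

There is not sufficient evidence at the 1% significance level to conclude that a linear relationship exists between x and y.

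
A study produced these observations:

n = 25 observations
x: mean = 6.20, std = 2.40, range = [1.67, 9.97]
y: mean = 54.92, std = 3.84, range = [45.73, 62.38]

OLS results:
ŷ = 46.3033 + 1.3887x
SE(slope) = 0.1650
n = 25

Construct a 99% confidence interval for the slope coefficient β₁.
The 99% CI for β₁ is (0.9255, 1.8519)

Confidence interval for the slope:

The 99% CI for β₁ is: β̂₁ ± t*(α/2, n-2) × SE(β̂₁)

Step 1: Find critical t-value
- Confidence level = 0.99
- Degrees of freedom = n - 2 = 25 - 2 = 23
- t*(α/2, 23) = 2.8073

Step 2: Calculate margin of error
Margin = 2.8073 × 0.1650 = 0.4632

Step 3: Construct interval
CI = 1.3887 ± 0.4632
CI = (0.9255, 1.8519)

Interpretation: intervals built this way capture the true β₁ in 99% of repeated samples; here the plausible range for the per-unit effect of x on y is 0.9255 to 1.8519.
Since 0 is outside the interval, a two-sided test at α = 0.01 would reject H₀: β₁ = 0.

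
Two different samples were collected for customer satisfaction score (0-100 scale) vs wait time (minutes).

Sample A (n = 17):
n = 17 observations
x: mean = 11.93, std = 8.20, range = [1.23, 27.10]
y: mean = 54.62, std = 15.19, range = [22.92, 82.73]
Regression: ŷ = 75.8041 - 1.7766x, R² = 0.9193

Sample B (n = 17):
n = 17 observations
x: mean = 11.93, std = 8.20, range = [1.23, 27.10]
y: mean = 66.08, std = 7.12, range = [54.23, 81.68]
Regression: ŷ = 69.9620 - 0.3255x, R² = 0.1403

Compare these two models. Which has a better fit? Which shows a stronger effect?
Model A has the better fit (R² = 0.9193 vs 0.1403). Model A shows the stronger effect (|β₁| = 1.7766 vs 0.3255).

Model Comparison:

Goodness of fit (R²):
- Model A: R² = 0.9193 → 91.93% of variance in satisfaction score explained
- Model B: R² = 0.1403 → 14.03% of variance in satisfaction score explained
- 0.9193 > 0.1403 → Model A has the better fit

Strength of effect — compare |β₁|:
- Model A: β₁ = -1.7766 → predicted satisfaction score falls 1.7766 points per additional minute of wait time
- Model B: β₁ = -0.3255 → predicted satisfaction score falls 0.3255 points per additional minute of wait time
- |-1.7766| > |-0.3255| → Model A shows the stronger marginal effect

Note: A better fit (higher R²) doesn't necessarily mean a more important relationship.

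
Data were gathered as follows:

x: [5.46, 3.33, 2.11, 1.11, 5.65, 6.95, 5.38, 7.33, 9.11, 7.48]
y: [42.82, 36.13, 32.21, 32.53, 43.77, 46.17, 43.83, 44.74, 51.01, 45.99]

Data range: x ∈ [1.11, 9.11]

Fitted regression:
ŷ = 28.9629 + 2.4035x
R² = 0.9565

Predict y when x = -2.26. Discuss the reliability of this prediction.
The equation gives ŷ = 23.5310; however x = -2.26 is 3.37 units below the observed range, so this extrapolated value should not be trusted.

Prediction calculation:
ŷ = 28.9629 + 2.4035 × (-2.26)
ŷ = 23.5310

Reliability:
- Data range: x ∈ [1.11, 9.11]
- Prediction point: x = -2.26 is 3.37 units below the observed range → this is EXTRAPOLATION, not interpolation

Why that matters here:
- The standard error of prediction grows with (x − x̄)², and x = -2.26 is far from x̄ = 5.39
- There are no observations near this x to validate the fitted line there
- R² describes fit only over the sampled x values; it says nothing about behaviour beyond them

Report the number if required, but flag clearly that it is an extrapolation.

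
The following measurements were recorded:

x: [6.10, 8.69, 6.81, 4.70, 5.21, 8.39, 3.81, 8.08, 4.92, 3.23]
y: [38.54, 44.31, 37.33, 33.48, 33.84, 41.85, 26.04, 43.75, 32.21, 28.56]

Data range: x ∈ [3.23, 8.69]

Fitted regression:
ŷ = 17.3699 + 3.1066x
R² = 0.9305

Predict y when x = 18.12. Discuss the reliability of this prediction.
ŷ = 73.6615 (extrapolation — x = 18.12 lies outside [3.23, 8.69], so reliability is low).

Prediction calculation:
ŷ = 17.3699 + 3.1066 × 18.12
ŷ = 73.6615

Reliability:
- Data range: x ∈ [3.23, 8.69]
- Prediction point: x = 18.12 is 9.43 units above the observed range → this is EXTRAPOLATION, not interpolation

Why that matters here:
- R² describes fit only over the sampled x values; it says nothing about behaviour beyond them
- The linear relationship may not hold outside the observed range
- There are no observations near this x to validate the fitted line there

The R² = 0.9305 only validates the fit within [3.23, 8.69]; treat ŷ = 73.6615 with caution.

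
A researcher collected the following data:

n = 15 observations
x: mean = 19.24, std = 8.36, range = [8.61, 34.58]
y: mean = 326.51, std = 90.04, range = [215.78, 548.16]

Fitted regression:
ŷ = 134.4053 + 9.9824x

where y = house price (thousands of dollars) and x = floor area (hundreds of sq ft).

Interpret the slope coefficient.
On average, house price is about 9.9824 thousand dollars higher for every extra hundred sq ft of floor area.

The slope β₁ = 9.9824 gives the rate at which the fitted house price changes with floor area.

Interpretation:
- Floor area up by 1 hundred sq ft → predicted house price increases by 9.9824 thousand dollars
- This is a linear approximation: the same per-unit change is assumed across the whole observed x range

(β₀ = 134.4053 is the fitted value at x = 0 and is not part of the slope interpretation.)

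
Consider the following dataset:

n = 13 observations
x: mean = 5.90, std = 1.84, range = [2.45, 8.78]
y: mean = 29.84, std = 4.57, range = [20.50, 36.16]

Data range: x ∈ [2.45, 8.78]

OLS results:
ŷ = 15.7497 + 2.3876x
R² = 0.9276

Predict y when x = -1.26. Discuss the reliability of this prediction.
ŷ = 12.7413 (extrapolation — x = -1.26 lies outside [2.45, 8.78], so reliability is low).

Prediction calculation:
ŷ = 15.7497 + 2.3876 × (-1.26)
ŷ = 12.7413

Reliability:
- Data range: x ∈ [2.45, 8.78]
- Prediction point: x = -1.26 is 3.71 units below the observed range → this is EXTRAPOLATION, not interpolation

Why that matters here:
- R² describes fit only over the sampled x values; it says nothing about behaviour beyond them
- There are no observations near this x to validate the fitted line there

The R² = 0.9276 only validates the fit within [2.45, 8.78]; treat ŷ = 12.7413 with caution.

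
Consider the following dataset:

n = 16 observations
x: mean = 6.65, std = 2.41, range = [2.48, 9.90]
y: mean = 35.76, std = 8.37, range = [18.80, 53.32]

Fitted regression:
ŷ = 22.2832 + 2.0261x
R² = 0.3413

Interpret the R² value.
About 34.13% of the variability in y is accounted for by the regression on x (R² = 0.3413) — a moderate linear fit.

R² = 1 − SS_res/SS_tot compares the residual scatter to the total scatter of y about its mean.

Here R² = 0.3413:
- Explained: 34.13% of the variation in y
- Unexplained (residual): 100% − 34.13% = 65.87%
- Rule of thumb (below 0.3 weak; 0.3 to below 0.7 moderate; 0.7 and above strong) → moderate

Equivalently, for simple linear regression R² = r², so |r| = √0.3413 ≈ 0.5842.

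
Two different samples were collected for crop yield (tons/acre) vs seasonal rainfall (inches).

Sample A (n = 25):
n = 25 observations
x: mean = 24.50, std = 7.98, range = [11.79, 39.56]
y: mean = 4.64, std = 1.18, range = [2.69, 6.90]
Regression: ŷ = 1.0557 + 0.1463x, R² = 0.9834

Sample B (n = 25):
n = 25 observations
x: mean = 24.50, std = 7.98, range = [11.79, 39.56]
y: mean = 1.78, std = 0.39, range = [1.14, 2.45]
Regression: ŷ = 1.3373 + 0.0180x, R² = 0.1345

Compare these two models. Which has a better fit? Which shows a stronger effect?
Model A has the better fit (R² = 0.9834 vs 0.1345). Model A shows the stronger effect (|β₁| = 0.1463 vs 0.0180).

Model Comparison:

Fit — compare R²:
- Model A: R² = 0.9834 → 98.34% of variance in crop yield explained
- Model B: R² = 0.1345 → 13.45% of variance in crop yield explained
- 0.9834 > 0.1345 → Model A has the better fit

Strength of effect — compare |β₁|:
- Model A: β₁ = 0.1463 → predicted crop yield rises 0.1463 tons/acre per additional inch of rainfall
- Model B: β₁ = 0.0180 → predicted crop yield rises 0.0180 tons/acre per additional inch of rainfall
- |0.1463| > |0.0180| → Model A shows the stronger marginal effect

Note: R² measures how tightly points cluster around the line; β₁ measures how steep the line is — they answer different questions.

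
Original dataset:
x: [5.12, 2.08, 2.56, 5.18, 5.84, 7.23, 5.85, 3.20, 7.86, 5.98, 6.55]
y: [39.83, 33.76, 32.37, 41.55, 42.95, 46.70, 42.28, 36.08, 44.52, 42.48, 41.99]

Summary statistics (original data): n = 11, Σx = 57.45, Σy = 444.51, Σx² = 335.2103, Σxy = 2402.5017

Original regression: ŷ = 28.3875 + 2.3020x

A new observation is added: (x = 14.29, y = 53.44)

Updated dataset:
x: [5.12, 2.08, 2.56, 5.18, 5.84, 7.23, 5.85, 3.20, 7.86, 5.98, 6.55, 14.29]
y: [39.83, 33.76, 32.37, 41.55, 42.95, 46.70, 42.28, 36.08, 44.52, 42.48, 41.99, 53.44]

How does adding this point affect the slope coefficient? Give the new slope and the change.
Adding the point moves β₁ from 2.3020 to 1.7122, i.e. it decreases by 0.5898 (-25.6%).

The new point has HIGH LEVERAGE: x = 14.29 is far from the original mean x̄ = 57.45/11 ≈ 5.22 (original range [2.08, 7.86]).

Step 1: Update the sums with the new point (n goes from 11 to 12)
Σx  = 57.45 + 14.29 = 71.74
Σy  = 444.51 + 53.44 = 497.95
Σx² = 335.2103 + 14.29² = 335.2103 + 204.2041 = 539.4144
Σxy = 2402.5017 + 14.29×53.44 = 2402.5017 + 763.6576 = 3166.1593

Step 2: Recompute the slope with b₁ = (nΣxy − ΣxΣy) / (nΣx² − (Σx)²)
Numerator   = 12×3166.1593 − 71.74×497.95 = 37993.9116 − 35722.9330 = 2270.9786
Denominator = 12×539.4144 − 71.74² = 6472.9728 − 5146.6276 = 1326.3452
b₁(new) = 2270.9786 / 1326.3452 = 1.7122

(Same formula on the original sums: (11×2402.5017 − 57.45×444.51) / (11×335.2103 − 57.45²) = 890.4192 / 386.8108 = 2.3020, matching the given fit.)

Step 3: Change in slope
Δβ₁ = 1.7122 − 2.3020 = -0.5898
Relative change = -0.5898 / 2.3020 × 100% = -25.6%
→ the slope decreases when the point is added.

A high-leverage point only changes the slope if it is off the original line; here y = 53.44 is below the original trend, so the slope decreases.
In practice: check such a point for data-entry or measurement error.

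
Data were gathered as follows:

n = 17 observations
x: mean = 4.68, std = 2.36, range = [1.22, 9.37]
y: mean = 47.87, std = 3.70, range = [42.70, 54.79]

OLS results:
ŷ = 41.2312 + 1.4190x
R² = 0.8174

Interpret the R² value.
The model explains 81.74% of the variance in y (R² = 0.8174), leaving 18.26% unexplained; the fit is strong.

The coefficient of determination R² is the fraction of the total variation in y that the fitted line accounts for.

Here R² = 0.8174:
- Explained: 81.74% of the variation in y
- Unexplained (residual): 100% − 81.74% = 18.26%
- Rule of thumb (below 0.3 weak; 0.3 to below 0.7 moderate; 0.7 and above strong) → strong

Equivalently, for simple linear regression R² = r², so |r| = √0.8174 ≈ 0.9041.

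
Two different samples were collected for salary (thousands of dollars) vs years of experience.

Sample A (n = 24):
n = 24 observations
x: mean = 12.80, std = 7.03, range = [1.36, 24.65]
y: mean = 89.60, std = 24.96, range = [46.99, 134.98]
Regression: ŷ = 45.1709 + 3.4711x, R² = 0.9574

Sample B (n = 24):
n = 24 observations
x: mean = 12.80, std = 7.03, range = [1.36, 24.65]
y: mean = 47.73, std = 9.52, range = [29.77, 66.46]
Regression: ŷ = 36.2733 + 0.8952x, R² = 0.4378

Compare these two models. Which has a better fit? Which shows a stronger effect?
Model A has the better fit (R² = 0.9574 vs 0.4378). Model A shows the stronger effect (|β₁| = 3.4711 vs 0.8952).

Model Comparison:

Fit — compare R²:
- Model A: R² = 0.9574 → 95.74% of variance in salary explained
- Model B: R² = 0.4378 → 43.78% of variance in salary explained
- 0.9574 > 0.4378 → Model A has the better fit

Effect size (slope magnitude):
- Model A: β₁ = 3.4711 → predicted salary rises 3.4711 thousand dollars per additional year of experience
- Model B: β₁ = 0.8952 → predicted salary rises 0.8952 thousand dollars per additional year of experience
- |3.4711| > |0.8952| → Model A shows the stronger marginal effect

Notes:
- A better fit (higher R²) doesn't necessarily mean a more important relationship.
- A steeper slope doesn't make a better model if the scatter around the line is large.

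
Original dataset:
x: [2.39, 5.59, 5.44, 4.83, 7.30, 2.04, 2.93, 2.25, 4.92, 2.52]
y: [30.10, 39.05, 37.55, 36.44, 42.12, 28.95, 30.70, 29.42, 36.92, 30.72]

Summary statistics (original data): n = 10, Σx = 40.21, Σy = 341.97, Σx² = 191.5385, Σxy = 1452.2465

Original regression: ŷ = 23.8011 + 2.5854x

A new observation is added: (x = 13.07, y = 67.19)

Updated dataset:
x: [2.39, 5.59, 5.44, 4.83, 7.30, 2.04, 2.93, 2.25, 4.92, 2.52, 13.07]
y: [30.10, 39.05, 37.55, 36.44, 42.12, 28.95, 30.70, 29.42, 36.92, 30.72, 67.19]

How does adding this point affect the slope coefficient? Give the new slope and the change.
New slope β₁ = 3.3424 versus 2.5854 before: a change of +0.7570 (+29.3%).

The new point has HIGH LEVERAGE: x = 13.07 is far from the original mean x̄ = 40.21/10 ≈ 4.02 (original range [2.04, 7.30]).

Step 1: Update the sums with the new point (n goes from 10 to 11)
Σx  = 40.21 + 13.07 = 53.28
Σy  = 341.97 + 67.19 = 409.16
Σx² = 191.5385 + 13.07² = 191.5385 + 170.8249 = 362.3634
Σxy = 1452.2465 + 13.07×67.19 = 1452.2465 + 878.1733 = 2330.4198

Step 2: Recompute the slope with b₁ = (nΣxy − ΣxΣy) / (nΣx² − (Σx)²)
Numerator   = 11×2330.4198 − 53.28×409.16 = 25634.6178 − 21800.0448 = 3834.5730
Denominator = 11×362.3634 − 53.28² = 3985.9974 − 2838.7584 = 1147.2390
b₁(new) = 3834.5730 / 1147.2390 = 3.3424

(Same formula on the original sums: (10×1452.2465 − 40.21×341.97) / (10×191.5385 − 40.21²) = 771.8513 / 298.5409 = 2.5854, matching the given fit.)

Step 3: Change in slope
Δβ₁ = 3.3424 − 2.5854 = +0.7570
Relative change = +0.7570 / 2.5854 × 100% = +29.3%
→ the slope increases when the point is added.

A high-leverage point only changes the slope if it is off the original line; here y = 67.19 is above the original trend, so the slope increases.
In practice: check such a point for data-entry or measurement error.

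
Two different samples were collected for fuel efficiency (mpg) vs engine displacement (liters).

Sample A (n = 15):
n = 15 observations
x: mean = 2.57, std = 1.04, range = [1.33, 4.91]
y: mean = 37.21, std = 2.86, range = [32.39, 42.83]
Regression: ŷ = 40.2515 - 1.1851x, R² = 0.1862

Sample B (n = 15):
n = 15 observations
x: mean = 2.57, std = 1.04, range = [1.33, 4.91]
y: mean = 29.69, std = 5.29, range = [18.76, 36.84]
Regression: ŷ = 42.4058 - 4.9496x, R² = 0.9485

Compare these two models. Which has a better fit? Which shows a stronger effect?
Model B has the better fit (R² = 0.9485 vs 0.1862). Model B shows the stronger effect (|β₁| = 4.9496 vs 1.1851).

Model Comparison:

Goodness of fit (R²):
- Model A: R² = 0.1862 → 18.62% of variance in fuel efficiency explained
- Model B: R² = 0.9485 → 94.85% of variance in fuel efficiency explained
- 0.9485 > 0.1862 → Model B has the better fit

Which has the larger per-liter effect? (|β₁|)
- Model A: β₁ = -1.1851 → predicted fuel efficiency falls 1.1851 mpg per additional liter of engine displacement
- Model B: β₁ = -4.9496 → predicted fuel efficiency falls 4.9496 mpg per additional liter of engine displacement
- |-1.1851| < |-4.9496| → Model B shows the stronger marginal effect

Note: The two samples could reflect different populations, time periods, or measurement quality.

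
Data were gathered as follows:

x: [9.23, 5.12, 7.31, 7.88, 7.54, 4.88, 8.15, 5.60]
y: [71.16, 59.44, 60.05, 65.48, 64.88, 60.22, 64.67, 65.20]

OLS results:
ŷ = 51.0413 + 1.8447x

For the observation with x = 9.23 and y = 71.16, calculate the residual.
Residual = 3.0921

The residual is the difference between the actual value and the predicted value:

Residual = y - ŷ

Step 1: Calculate predicted value
ŷ = 51.0413 + 1.8447 × 9.23
ŷ = 68.0679

Step 2: Calculate residual
Residual = 71.16 - 68.0679
Residual = 3.0921

The residual is positive, so the observed y = 71.16 sits above the regression line (the line underestimates it by 3.0921).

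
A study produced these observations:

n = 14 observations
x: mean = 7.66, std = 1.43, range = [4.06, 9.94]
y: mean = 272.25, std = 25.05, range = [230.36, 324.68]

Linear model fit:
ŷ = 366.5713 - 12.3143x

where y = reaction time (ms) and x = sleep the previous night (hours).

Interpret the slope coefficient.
An increase of one hour in sleep is associated with a 12.3143 ms decrease in predicted reaction time.

The slope β₁ = -12.3143 gives the rate at which the fitted reaction time changes with sleep.

Interpretation:
- Sleep up by 1 hour → predicted reaction time decreases by 12.3143 ms
- This is a linear approximation: the same per-unit change is assumed across the whole observed x range

(β₀ = 366.5713 is the fitted value at x = 0 and is not part of the slope interpretation.)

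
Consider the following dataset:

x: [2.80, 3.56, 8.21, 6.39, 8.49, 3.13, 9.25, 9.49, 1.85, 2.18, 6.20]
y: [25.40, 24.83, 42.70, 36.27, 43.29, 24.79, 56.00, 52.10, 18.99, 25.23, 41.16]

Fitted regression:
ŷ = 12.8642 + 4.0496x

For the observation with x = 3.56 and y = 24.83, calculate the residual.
Residual = -2.4508

The residual is the difference between the actual value and the predicted value:

Residual = y - ŷ

Step 1: Calculate predicted value
ŷ = 12.8642 + 4.0496 × 3.56
ŷ = 27.2808

Step 2: Calculate residual
Residual = 24.83 - 27.2808
Residual = -2.4508

The residual is negative, so the observed y = 24.83 sits below the regression line (the line overestimates it by 2.4508).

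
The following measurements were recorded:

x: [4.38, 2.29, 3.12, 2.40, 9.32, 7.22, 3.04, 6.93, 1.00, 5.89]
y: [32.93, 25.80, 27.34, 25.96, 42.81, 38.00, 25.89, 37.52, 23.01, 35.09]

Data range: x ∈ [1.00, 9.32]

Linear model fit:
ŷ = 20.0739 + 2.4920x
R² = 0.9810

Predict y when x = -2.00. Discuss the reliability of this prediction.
ŷ = 15.0899, but this is extrapolation (below the data range [1.00, 9.32]) and may be unreliable.

Prediction calculation:
ŷ = 20.0739 + 2.4920 × (-2.00)
ŷ = 15.0899

Reliability:
- Data range: x ∈ [1.00, 9.32]
- Prediction point: x = -2.00 is 3.00 units below the observed range → this is EXTRAPOLATION, not interpolation

Why that matters here:
- R² describes fit only over the sampled x values; it says nothing about behaviour beyond them
- There are no observations near this x to validate the fitted line there

A defensible statement: 'if the linear trend continued to x = -2.00, y would be about 15.0899' — the premise is untested.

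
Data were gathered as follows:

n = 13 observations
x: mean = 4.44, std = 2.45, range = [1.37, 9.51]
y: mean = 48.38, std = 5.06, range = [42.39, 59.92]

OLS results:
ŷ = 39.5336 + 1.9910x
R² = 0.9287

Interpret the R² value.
The model explains 92.87% of the variance in y (R² = 0.9287), leaving 7.13% unexplained; the fit is strong.

R² (coefficient of determination) measures the proportion of variance in y explained by the regression model.

Here R² = 0.9287:
- Explained: 92.87% of the variation in y
- Unexplained (residual): 100% − 92.87% = 7.13%
- Rule of thumb (below 0.3 weak; 0.3 to below 0.7 moderate; 0.7 and above strong) → strong

Note: R² says nothing about causation, and a high R² does not by itself mean the linear form is appropriate — check the residuals.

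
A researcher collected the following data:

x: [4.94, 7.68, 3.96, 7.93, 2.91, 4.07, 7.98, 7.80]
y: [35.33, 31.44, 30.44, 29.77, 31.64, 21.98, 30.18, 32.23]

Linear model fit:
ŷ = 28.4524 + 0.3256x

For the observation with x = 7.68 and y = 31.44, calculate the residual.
Residual = 0.4870

The residual is the difference between the actual value and the predicted value:

Residual = y - ŷ

Step 1: Calculate predicted value
ŷ = 28.4524 + 0.3256 × 7.68
ŷ = 30.9530

Step 2: Calculate residual
Residual = 31.44 - 30.9530
Residual = 0.4870

Interpretation: the model underestimates the actual value by 0.4870 at this point (positive residual → observation lies above the fitted line).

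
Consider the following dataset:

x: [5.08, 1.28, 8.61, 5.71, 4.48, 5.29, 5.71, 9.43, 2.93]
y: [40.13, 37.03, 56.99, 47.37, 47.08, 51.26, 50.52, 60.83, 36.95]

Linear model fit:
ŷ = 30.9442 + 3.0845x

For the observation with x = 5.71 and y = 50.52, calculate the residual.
Residual = 1.9633

The residual is the difference between the actual value and the predicted value:

Residual = y - ŷ

Step 1: Calculate predicted value
ŷ = 30.9442 + 3.0845 × 5.71
ŷ = 48.5567

Step 2: Calculate residual
Residual = 50.52 - 48.5567
Residual = 1.9633

Sign check: y > ŷ, so the point is above the line and the fit underestimates here.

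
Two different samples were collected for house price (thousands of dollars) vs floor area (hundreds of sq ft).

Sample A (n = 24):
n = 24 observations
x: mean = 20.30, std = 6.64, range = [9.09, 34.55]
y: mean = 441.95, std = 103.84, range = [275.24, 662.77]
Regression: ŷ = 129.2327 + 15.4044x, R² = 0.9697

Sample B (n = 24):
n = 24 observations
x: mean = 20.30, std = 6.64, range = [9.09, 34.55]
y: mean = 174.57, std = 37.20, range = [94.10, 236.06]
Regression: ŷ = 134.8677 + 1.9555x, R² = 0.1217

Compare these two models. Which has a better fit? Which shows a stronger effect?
Model A has the better fit (R² = 0.9697 vs 0.1217). Model A shows the stronger effect (|β₁| = 15.4044 vs 1.9555).

Model Comparison:

Fit — compare R²:
- Model A: R² = 0.9697 → 96.97% of variance in house price explained
- Model B: R² = 0.1217 → 12.17% of variance in house price explained
- 0.9697 > 0.1217 → Model A has the better fit

Effect size (slope magnitude):
- Model A: β₁ = 15.4044 → predicted house price rises 15.4044 thousand dollars per additional hundred sq ft of floor area
- Model B: β₁ = 1.9555 → predicted house price rises 1.9555 thousand dollars per additional hundred sq ft of floor area
- |15.4044| > |1.9555| → Model A shows the stronger marginal effect

Notes:
- The two samples could reflect different populations, time periods, or measurement quality.
- A steeper slope doesn't make a better model if the scatter around the line is large.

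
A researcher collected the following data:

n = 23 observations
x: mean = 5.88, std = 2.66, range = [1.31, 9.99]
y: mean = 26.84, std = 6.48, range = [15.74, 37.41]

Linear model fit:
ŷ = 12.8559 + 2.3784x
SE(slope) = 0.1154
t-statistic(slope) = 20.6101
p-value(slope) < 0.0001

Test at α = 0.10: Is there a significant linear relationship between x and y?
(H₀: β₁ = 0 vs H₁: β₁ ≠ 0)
Reject H₀: p-value < 0.0001 < α = 0.10. The linear relationship is significant at the 10% level.

Hypothesis test for the slope coefficient:

H₀: β₁ = 0 (no linear relationship)
H₁: β₁ ≠ 0 (linear relationship exists)

Test statistic: t = β̂₁ / SE(β̂₁) = 2.3784 / 0.1154 = 20.6101

p < 0.0001: how often a slope estimate this far from 0 (in SE units) would arise by chance if β₁ were truly 0.

Decision rule: reject H₀ if p-value < α.
p-value < 0.0001 < α = 0.10 → reject H₀.

There is sufficient evidence at the 10% significance level to conclude that a linear relationship exists between x and y.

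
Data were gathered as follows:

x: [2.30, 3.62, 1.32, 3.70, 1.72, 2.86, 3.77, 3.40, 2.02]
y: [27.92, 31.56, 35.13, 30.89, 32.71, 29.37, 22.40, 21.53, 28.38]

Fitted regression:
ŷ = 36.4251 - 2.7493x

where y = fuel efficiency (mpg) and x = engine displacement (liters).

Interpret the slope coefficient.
For each additional liter of engine displacement, predicted fuel efficiency decreases by approximately 2.7493 mpg.

The slope coefficient β₁ = -2.7493 represents the marginal effect of engine displacement on fuel efficiency.

Interpretation:
- Engine displacement up by 1 liter → predicted fuel efficiency decreases by 2.7493 mpg
- This is a linear approximation: the same per-unit change is assumed across the whole observed x range
- The sign (−) gives the direction; the magnitude 2.7493 gives the size of the effect per liter

(β₀ = 36.4251 is the fitted value at x = 0 and is not part of the slope interpretation.)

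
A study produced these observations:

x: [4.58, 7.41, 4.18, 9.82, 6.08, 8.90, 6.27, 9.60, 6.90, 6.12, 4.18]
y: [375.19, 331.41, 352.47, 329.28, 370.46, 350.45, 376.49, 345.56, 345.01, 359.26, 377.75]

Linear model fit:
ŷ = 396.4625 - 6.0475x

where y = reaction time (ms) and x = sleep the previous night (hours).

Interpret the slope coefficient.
On average, reaction time is about 6.0475 ms lower for every extra hour of sleep.

β₁ = -6.0475 is the change in predicted reaction time (ms) per additional hour of sleep.

Interpretation:
- Sleep up by 1 hour → predicted reaction time decreases by 6.0475 ms
- The effect is assumed constant over the observed range of x (linearity)
- The slope describes association in these data, not necessarily a causal effect

(β₀ = 396.4625 is the fitted value at x = 0 and is not part of the slope interpretation.)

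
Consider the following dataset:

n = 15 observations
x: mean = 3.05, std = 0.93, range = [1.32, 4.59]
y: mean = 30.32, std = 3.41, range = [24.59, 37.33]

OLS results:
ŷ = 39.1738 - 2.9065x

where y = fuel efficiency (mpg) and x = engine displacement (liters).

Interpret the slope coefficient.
An increase of one liter in engine displacement is associated with a 2.9065 mpg decrease in predicted fuel efficiency.

β₁ = -2.9065 is the change in predicted fuel efficiency (mpg) per additional liter of engine displacement.

Interpretation:
- Engine displacement up by 1 liter → predicted fuel efficiency decreases by 2.9065 mpg
- This is a linear approximation: the same per-unit change is assumed across the whole observed x range
- The sign (−) gives the direction; the magnitude 2.9065 gives the size of the effect per liter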